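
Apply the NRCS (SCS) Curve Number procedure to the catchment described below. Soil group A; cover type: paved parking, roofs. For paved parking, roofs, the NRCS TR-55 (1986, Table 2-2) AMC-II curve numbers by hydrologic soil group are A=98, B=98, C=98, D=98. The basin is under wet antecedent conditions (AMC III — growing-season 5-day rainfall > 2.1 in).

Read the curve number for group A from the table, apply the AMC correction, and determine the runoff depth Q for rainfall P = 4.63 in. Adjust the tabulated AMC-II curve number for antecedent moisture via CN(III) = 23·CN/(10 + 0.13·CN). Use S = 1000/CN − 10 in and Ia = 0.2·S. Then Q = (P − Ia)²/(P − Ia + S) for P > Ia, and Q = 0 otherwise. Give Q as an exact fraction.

Q = 270193079601/59708572700 in ≈ 4.525 in

NRCS table: paved parking, roofs, soil group A → CN(II) = 98
CN(III) from CN(II)=98: (23·98)/(10 + 0.13·98) = 112700/1137 ≈ 99.120
S = 1000/(112700/1137) − 10 = 100/1127 in ≈ 0.089 in
Ia = 0.2S: 0.2·0.089 = 0.018 in (exactly 20/1127)
Excess rainfall: 4.630 − 0.018 = 4.612 in; P > Ia so Q > 0
Q: (519801/112700)² ÷ (529801/112700) = 270193079601/59708572700 in (≈ 4.525 in)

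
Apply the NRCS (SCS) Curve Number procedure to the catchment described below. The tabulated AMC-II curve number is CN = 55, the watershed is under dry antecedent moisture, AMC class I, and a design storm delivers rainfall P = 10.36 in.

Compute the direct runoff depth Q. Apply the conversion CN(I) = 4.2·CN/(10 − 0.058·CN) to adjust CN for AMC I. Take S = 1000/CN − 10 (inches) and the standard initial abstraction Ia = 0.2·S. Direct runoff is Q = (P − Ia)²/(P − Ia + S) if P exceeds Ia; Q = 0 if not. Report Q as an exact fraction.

Adjust CN=55 to AMC I: 4.2·55/(10 − 0.058·55) → 231 ÷ (681/100) = 7700/227 ≈ 33.921
Retention S: 1000/CN − 10 with CN=33.921 → S = 1500/77 ≈ 19.481 in
Initial abstraction Ia = S/5 = (1500/77)/5 = 300/77 ≈ 3.896 in
P − Ia = 10.360 − 3.896 = 12443/1925 ≈ 6.464 in (> 0, runoff occurs)
Q: (12443/1925)² ÷ (49943/1925) = 154828249/96140275 in (≈ 1.610 in)

Q = 154828249/96140275 in ≈ 1.610 in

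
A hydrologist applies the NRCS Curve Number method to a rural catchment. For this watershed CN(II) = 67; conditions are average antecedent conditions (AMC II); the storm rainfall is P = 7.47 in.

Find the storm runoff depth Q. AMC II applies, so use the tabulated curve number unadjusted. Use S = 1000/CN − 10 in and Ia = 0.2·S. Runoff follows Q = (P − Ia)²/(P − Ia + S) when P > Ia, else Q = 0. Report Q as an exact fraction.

Q = 629271867/170736100 in ≈ 3.686 in

Average conditions: CN = 67 (no AMC adjustment).
Max retention: S = 1000/67 − 10 = 330/67 in (≈ 4.925 in)
Initial abstraction Ia = S/5 = (330/67)/5 = 66/67 ≈ 0.985 in
P − Ia = 7.470 − 0.985 = 43449/6700 ≈ 6.485 in (> 0, runoff occurs)
Q = (43449/6700)²/((43449/6700) + 330/67) = (1887815601/44890000)/(76449/6700) = 629271867/170736100 in ≈ 3.686 in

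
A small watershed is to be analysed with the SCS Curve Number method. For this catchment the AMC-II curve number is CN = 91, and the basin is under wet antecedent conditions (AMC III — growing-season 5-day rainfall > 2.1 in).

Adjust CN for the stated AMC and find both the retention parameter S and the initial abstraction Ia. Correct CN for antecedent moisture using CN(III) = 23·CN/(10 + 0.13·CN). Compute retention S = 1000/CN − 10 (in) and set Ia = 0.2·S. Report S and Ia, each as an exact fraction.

Wet (AMC III): CN(III) = 23·91/(10 + 0.13·91) = 2093/(2183/100) = 209300/2183 ≈ 95.877
Max retention: S = 1000/(209300/2183) − 10 = 900/2093 in (≈ 0.430 in)
Initial abstraction Ia = S/5 = (900/2093)/5 = 180/2093 ≈ 0.086 in

S = 900/2093 in ≈ 0.430 in; Ia = 180/2093 in ≈ 0.086 in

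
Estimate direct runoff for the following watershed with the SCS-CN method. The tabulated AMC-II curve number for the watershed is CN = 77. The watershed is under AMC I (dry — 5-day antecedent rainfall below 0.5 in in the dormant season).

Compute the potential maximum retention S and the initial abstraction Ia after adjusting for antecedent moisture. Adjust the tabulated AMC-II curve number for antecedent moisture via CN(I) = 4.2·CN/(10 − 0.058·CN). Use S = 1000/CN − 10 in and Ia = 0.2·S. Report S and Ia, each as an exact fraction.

Adjust CN=77 to AMC I: 4.2·77/(10 − 0.058·77) → (1617/5) ÷ (2767/500) = 161700/2767 ≈ 58.439
Retention S: 1000/CN − 10 with CN=58.439 → S = 11500/1617 ≈ 7.112 in
Ia = 0.2S: 0.2·7.112 = 1.422 in (exactly 2300/1617)

S = 11500/1617 in ≈ 7.112 in; Ia = 2300/1617 in ≈ 1.422 in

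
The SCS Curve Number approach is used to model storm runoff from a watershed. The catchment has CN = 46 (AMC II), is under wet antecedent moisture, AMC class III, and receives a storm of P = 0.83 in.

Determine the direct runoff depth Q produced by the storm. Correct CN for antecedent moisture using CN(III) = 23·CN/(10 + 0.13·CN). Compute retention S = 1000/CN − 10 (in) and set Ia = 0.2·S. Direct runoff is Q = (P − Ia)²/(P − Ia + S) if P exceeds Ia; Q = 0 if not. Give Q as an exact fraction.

Q = 0 in ≈ 0.000 in

CN(III) from CN(II)=46: (23·46)/(10 + 0.13·46) = 52900/799 ≈ 66.208
Retention S: 1000/CN − 10 with CN=66.208 → S = 2700/529 ≈ 5.104 in
Ia = 0.2S: 0.2·5.104 = 1.021 in (exactly 540/529)
P = 0.830 ≤ Ia = 1.021 in: entire storm abstracted, Q = 0.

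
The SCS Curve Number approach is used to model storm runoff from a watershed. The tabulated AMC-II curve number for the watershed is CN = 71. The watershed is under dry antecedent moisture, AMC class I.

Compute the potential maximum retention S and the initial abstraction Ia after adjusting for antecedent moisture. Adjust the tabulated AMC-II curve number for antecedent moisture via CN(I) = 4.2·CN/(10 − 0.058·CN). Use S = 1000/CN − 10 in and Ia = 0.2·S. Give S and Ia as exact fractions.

Dry (AMC I): CN(I) = 4.2·71/(10 − 0.058·71) = (1491/5)/(2941/500) = 149100/2941 ≈ 50.697
Max retention: S = 1000/(149100/2941) − 10 = 14500/1491 in (≈ 9.725 in)
Ia = 0.2S: 0.2·9.725 = 1.945 in (exactly 2900/1491)

S = 14500/1491 in ≈ 9.725 in; Ia = 2900/1491 in ≈ 1.945 in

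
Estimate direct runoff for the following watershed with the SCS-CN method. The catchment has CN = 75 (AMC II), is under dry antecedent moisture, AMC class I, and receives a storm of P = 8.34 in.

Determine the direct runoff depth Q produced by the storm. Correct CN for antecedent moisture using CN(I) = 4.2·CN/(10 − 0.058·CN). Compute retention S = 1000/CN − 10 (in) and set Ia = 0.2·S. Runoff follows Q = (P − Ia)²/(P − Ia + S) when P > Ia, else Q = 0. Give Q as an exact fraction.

Adjust CN=75 to AMC I: 4.2·75/(10 − 0.058·75) → 315 ÷ (113/20) = 6300/113 ≈ 55.752
Retention S: 1000/CN − 10 with CN=55.752 → S = 500/63 ≈ 7.937 in
Ia = 0.2·(500/63) = 100/63 in ≈ 1.587 in
Excess rainfall: 8.340 − 1.587 = 6.753 in; P > Ia so Q > 0
Q = (21271/3150)²/((21271/3150) + 500/63) = (452455441/9922500)/(46271/3150) = 452455441/145753650 in ≈ 3.104 in

Q = 452455441/145753650 in ≈ 3.104 in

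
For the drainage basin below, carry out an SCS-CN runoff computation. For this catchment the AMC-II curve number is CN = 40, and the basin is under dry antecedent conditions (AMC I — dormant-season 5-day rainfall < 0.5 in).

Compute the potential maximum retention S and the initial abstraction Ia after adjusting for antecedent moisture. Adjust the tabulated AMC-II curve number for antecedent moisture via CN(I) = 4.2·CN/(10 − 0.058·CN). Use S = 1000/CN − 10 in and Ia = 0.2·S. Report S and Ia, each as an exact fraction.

S = 250/7 in ≈ 35.714 in; Ia = 50/7 in ≈ 7.143 in

Dry (AMC I): CN(I) = 4.2·40/(10 − 0.058·40) = 168/(192/25) = 175/8 ≈ 21.875
Retention S: 1000/CN − 10 with CN=21.875 → S = 250/7 ≈ 35.714 in
Ia = 0.2S: 0.2·35.714 = 7.143 in (exactly 50/7)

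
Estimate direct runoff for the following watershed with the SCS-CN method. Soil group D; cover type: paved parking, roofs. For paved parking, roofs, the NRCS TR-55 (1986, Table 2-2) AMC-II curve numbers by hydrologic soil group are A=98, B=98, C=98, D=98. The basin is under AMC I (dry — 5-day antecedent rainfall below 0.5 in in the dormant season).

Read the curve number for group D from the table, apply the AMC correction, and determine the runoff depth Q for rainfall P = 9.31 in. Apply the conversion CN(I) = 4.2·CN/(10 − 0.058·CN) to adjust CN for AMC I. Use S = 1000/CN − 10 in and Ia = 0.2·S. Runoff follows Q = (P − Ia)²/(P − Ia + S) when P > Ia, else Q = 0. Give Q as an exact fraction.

Q = 898702104001/102694097100 in ≈ 8.751 in

NRCS table: paved parking, roofs, soil group D → CN(II) = 98
Dry (AMC I): CN(I) = 4.2·98/(10 − 0.058·98) = (2058/5)/(1079/250) = 102900/1079 ≈ 95.366
Max retention: S = 1000/(102900/1079) − 10 = 500/1029 in (≈ 0.486 in)
Initial abstraction Ia = S/5 = (500/1029)/5 = 100/1029 ≈ 0.097 in
Since P=9.310 > Ia=0.097: effective rainfall P−Ia = 947999/102900 in
Q: (947999/102900)² ÷ (997999/102900) = 898702104001/102694097100 in (≈ 8.751 in)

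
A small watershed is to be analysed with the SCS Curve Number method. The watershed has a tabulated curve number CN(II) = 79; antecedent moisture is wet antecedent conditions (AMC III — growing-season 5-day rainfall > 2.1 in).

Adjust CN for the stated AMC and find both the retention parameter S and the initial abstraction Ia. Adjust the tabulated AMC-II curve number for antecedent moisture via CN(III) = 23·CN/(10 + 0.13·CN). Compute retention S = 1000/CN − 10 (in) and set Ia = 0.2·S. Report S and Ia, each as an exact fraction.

Adjust CN=79 to AMC III: 23·79/(10 + 0.13·79) → 1817 ÷ (2027/100) = 181700/2027 ≈ 89.640
Max retention: S = 1000/(181700/2027) − 10 = 2100/1817 in (≈ 1.156 in)
Ia = 0.2·(2100/1817) = 420/1817 in ≈ 0.231 in

S = 2100/1817 in ≈ 1.156 in; Ia = 420/1817 in ≈ 0.231 in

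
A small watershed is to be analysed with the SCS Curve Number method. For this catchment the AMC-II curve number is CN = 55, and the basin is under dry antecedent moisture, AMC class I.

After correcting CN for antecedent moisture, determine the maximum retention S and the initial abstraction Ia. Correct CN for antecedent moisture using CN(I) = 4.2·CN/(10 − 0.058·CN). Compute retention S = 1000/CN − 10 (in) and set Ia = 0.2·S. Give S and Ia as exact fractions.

CN(I) from CN(II)=55: (4.2·55)/(10 − 0.058·55) = 7700/227 ≈ 33.921
S = 1000/(7700/227) − 10 = 1500/77 in ≈ 19.481 in
Ia = 0.2S: 0.2·19.481 = 3.896 in (exactly 300/77)

S = 1500/77 in ≈ 19.481 in; Ia = 300/77 in ≈ 3.896 in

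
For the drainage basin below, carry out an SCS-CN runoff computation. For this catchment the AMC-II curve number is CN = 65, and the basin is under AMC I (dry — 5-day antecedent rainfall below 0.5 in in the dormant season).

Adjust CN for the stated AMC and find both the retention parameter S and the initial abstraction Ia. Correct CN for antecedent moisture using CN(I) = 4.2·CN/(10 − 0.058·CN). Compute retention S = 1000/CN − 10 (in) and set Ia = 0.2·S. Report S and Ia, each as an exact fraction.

Adjust CN=65 to AMC I: 4.2·65/(10 − 0.058·65) → 273 ÷ (623/100) = 3900/89 ≈ 43.820
Retention S: 1000/CN − 10 with CN=43.820 → S = 500/39 ≈ 12.821 in
Ia = 0.2·(500/39) = 100/39 in ≈ 2.564 in

S = 500/39 in ≈ 12.821 in; Ia = 100/39 in ≈ 2.564 in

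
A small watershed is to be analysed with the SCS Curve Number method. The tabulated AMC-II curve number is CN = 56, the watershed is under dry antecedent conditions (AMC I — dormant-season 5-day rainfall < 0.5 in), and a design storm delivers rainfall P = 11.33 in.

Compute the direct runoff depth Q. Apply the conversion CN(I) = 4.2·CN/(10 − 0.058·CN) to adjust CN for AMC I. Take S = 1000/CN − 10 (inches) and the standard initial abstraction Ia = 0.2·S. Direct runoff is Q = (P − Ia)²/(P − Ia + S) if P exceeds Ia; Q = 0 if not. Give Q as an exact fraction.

Adjust CN=56 to AMC I: 4.2·56/(10 − 0.058·56) → (1176/5) ÷ (844/125) = 7350/211 ≈ 34.834
S = 1000/(7350/211) − 10 = 2750/147 in ≈ 18.707 in
Initial abstraction Ia = S/5 = (2750/147)/5 = 550/147 ≈ 3.741 in
P − Ia = 11.330 − 3.741 = 111551/14700 ≈ 7.589 in (> 0, runoff occurs)
Runoff Q = (P−Ia)²/(P−Ia+S) = (7.589)²/(7.589+18.707) = 1131238691/516572700 ≈ 2.190 in

Q = 1131238691/516572700 in ≈ 2.190 in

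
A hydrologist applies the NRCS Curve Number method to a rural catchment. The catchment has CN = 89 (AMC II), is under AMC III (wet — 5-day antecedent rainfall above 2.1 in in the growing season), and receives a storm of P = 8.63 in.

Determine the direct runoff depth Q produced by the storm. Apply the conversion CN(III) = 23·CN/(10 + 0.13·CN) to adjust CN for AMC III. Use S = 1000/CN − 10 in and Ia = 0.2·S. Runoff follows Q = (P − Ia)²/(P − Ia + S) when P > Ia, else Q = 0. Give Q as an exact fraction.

CN(III) from CN(II)=89: (23·89)/(10 + 0.13·89) = 204700/2157 ≈ 94.900
Retention S: 1000/CN − 10 with CN=94.900 → S = 1100/2047 ≈ 0.537 in
Initial abstraction Ia = S/5 = (1100/2047)/5 = 220/2047 ≈ 0.107 in
Excess rainfall: 8.630 − 0.107 = 8.523 in; P > Ia so Q > 0
Q: (1744561/204700)² ÷ (1854561/204700) = 3043493082721/379628636700 in (≈ 8.017 in)

Q = 3043493082721/379628636700 in ≈ 8.017 in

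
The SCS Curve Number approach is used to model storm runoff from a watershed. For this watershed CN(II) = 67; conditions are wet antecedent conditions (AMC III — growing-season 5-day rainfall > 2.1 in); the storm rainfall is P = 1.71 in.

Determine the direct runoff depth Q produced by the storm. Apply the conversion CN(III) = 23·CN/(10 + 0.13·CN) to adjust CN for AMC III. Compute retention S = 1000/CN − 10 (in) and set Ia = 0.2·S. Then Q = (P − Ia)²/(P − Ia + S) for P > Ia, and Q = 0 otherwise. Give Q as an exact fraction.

Q = 13003531707/27096481700 in ≈ 0.480 in

Wet (AMC III): CN(III) = 23·67/(10 + 0.13·67) = 1541/(1871/100) = 154100/1871 ≈ 82.362
Retention S: 1000/CN − 10 with CN=82.362 → S = 3300/1541 ≈ 2.141 in
Ia = 0.2·(3300/1541) = 660/1541 in ≈ 0.428 in
P − Ia = 1.710 − 0.428 = 197511/154100 ≈ 1.282 in (> 0, runoff occurs)
Runoff Q = (P−Ia)²/(P−Ia+S) = (1.282)²/(1.282+2.141) = 13003531707/27096481700 ≈ 0.480 in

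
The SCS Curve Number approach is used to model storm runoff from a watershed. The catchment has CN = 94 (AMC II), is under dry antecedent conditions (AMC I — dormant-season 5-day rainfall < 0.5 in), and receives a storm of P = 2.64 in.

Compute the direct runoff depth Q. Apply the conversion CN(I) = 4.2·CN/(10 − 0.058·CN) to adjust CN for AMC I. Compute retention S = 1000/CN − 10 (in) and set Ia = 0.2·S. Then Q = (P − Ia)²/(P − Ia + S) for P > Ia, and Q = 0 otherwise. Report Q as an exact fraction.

Dry (AMC I): CN(I) = 4.2·94/(10 − 0.058·94) = (1974/5)/(1137/250) = 32900/379 ≈ 86.807
S = 1000/(32900/379) − 10 = 500/329 in ≈ 1.520 in
Ia = 0.2S: 0.2·1.520 = 0.304 in (exactly 100/329)
Excess rainfall: 2.640 − 0.304 = 2.336 in; P > Ia so Q > 0
Q: (19214/8225)² ÷ (31714/8225) = 184588898/130423825 in (≈ 1.415 in)

Q = 184588898/130423825 in ≈ 1.415 in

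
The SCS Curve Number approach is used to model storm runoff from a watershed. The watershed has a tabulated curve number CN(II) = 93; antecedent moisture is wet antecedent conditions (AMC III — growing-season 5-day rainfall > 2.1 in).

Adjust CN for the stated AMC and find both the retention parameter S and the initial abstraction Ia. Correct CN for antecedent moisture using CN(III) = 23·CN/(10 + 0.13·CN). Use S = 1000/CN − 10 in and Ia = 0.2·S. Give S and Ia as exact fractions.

Wet (AMC III): CN(III) = 23·93/(10 + 0.13·93) = 2139/(2209/100) = 213900/2209 ≈ 96.831
Retention S: 1000/CN − 10 with CN=96.831 → S = 700/2139 ≈ 0.327 in
Initial abstraction Ia = S/5 = (700/2139)/5 = 140/2139 ≈ 0.065 in

S = 700/2139 in ≈ 0.327 in; Ia = 140/2139 in ≈ 0.065 in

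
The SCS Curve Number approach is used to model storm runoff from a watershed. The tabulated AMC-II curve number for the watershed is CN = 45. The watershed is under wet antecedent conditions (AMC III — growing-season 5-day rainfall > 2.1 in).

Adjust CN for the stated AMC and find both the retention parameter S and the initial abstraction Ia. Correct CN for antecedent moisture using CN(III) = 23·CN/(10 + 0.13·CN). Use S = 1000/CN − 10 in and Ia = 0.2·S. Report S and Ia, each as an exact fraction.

S = 1100/207 in ≈ 5.314 in; Ia = 220/207 in ≈ 1.063 in

CN(III) from CN(II)=45: (23·45)/(10 + 0.13·45) = 20700/317 ≈ 65.300
Max retention: S = 1000/(20700/317) − 10 = 1100/207 in (≈ 5.314 in)
Ia = 0.2S: 0.2·5.314 = 1.063 in (exactly 220/207)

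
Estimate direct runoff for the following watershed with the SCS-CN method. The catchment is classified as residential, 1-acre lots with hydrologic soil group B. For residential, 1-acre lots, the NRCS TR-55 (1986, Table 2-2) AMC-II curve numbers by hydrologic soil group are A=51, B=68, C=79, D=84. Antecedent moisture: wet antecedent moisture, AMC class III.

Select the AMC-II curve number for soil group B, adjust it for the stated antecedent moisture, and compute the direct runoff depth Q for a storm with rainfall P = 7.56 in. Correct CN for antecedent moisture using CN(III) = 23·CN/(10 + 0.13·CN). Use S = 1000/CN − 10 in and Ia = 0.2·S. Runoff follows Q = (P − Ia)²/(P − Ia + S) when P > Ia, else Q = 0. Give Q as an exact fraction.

NRCS table: residential, 1-acre lots, soil group B → CN(II) = 68
CN(III) from CN(II)=68: (23·68)/(10 + 0.13·68) = 39100/471 ≈ 83.015
S = 1000/(39100/471) − 10 = 800/391 in ≈ 2.046 in
Ia = 0.2S: 0.2·2.046 = 0.409 in (exactly 160/391)
Excess rainfall: 7.560 − 0.409 = 7.151 in; P > Ia so Q > 0
Runoff Q = (P−Ia)²/(P−Ia+S) = (7.151)²/(7.151+2.046) = 4885870201/878762725 ≈ 5.560 in

Q = 4885870201/878762725 in ≈ 5.560 in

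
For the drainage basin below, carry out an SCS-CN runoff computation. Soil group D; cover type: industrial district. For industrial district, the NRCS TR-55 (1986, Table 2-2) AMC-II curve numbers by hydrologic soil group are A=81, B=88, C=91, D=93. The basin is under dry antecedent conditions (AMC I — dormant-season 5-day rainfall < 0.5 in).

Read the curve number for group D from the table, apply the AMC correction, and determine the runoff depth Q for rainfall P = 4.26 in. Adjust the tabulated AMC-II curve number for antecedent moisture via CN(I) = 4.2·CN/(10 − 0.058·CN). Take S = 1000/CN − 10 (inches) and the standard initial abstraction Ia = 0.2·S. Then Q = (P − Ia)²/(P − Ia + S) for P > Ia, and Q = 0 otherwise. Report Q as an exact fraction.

Q = 2962298329/1108006650 in ≈ 2.674 in

NRCS table: industrial district, soil group D → CN(II) = 93
Dry (AMC I): CN(I) = 4.2·93/(10 − 0.058·93) = (1953/5)/(2303/500) = 27900/329 ≈ 84.802
S = 1000/(27900/329) − 10 = 500/279 in ≈ 1.792 in
Ia = 0.2·(500/279) = 100/279 in ≈ 0.358 in
Excess rainfall: 4.260 − 0.358 = 3.902 in; P > Ia so Q > 0
Q = (54427/13950)²/((54427/13950) + 500/279) = (2962298329/194602500)/(79427/13950) = 2962298329/1108006650 in ≈ 2.674 in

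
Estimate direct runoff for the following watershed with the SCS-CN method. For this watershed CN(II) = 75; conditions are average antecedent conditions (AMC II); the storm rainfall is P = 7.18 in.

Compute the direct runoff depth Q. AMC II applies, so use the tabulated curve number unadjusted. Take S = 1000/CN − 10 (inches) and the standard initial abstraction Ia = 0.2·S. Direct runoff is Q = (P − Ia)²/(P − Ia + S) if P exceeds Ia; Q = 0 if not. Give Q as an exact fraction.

Q = 954529/221550 in ≈ 4.308 in

CN(II) = 75; AMC II needs no correction.
Max retention: S = 1000/75 − 10 = 10/3 in (≈ 3.333 in)
Initial abstraction Ia = S/5 = (10/3)/5 = 2/3 ≈ 0.667 in
P − Ia = 7.180 − 0.667 = 977/150 ≈ 6.513 in (> 0, runoff occurs)
Runoff Q = (P−Ia)²/(P−Ia+S) = (6.513)²/(6.513+3.333) = 954529/221550 ≈ 4.308 in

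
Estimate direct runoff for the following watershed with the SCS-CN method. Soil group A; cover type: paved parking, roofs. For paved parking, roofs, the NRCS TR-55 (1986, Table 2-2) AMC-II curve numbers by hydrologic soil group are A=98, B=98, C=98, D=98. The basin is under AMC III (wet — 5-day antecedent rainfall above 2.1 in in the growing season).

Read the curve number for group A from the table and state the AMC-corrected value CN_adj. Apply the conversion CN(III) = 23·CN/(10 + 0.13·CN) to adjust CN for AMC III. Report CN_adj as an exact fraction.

NRCS table: paved parking, roofs, soil group A → CN(II) = 98
Adjust CN=98 to AMC III: 23·98/(10 + 0.13·98) → 2254 ÷ (1137/50) = 112700/1137 ≈ 99.120

CN_adj = 112700/1137 ≈ 99.120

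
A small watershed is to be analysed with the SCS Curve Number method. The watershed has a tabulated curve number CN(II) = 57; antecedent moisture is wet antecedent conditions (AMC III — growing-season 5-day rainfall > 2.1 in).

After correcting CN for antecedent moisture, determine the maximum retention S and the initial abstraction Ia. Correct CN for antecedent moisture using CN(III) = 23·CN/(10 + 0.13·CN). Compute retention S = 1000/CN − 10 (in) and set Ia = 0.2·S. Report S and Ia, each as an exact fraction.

Wet (AMC III): CN(III) = 23·57/(10 + 0.13·57) = 1311/(1741/100) = 131100/1741 ≈ 75.302
S = 1000/(131100/1741) − 10 = 4300/1311 in ≈ 3.280 in
Ia = 0.2·(4300/1311) = 860/1311 in ≈ 0.656 in

S = 4300/1311 in ≈ 3.280 in; Ia = 860/1311 in ≈ 0.656 in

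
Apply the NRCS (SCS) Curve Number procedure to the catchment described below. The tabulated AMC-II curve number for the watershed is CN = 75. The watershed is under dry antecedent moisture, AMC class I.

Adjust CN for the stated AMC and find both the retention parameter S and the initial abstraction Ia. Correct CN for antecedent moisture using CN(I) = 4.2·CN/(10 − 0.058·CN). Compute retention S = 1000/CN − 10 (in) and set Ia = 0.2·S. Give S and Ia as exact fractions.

S = 500/63 in ≈ 7.937 in; Ia = 100/63 in ≈ 1.587 in

Dry (AMC I): CN(I) = 4.2·75/(10 − 0.058·75) = 315/(113/20) = 6300/113 ≈ 55.752
Retention S: 1000/CN − 10 with CN=55.752 → S = 500/63 ≈ 7.937 in
Ia = 0.2S: 0.2·7.937 = 1.587 in (exactly 100/63)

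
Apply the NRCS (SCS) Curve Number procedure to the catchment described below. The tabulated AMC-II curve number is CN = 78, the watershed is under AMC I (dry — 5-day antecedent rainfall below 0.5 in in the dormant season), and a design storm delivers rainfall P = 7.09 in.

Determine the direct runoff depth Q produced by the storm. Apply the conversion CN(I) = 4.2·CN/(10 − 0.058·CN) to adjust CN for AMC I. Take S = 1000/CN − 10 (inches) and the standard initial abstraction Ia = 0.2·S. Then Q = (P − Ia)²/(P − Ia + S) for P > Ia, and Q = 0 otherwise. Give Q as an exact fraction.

Q = 221531190241/83592954900 in ≈ 2.650 in

Adjust CN=78 to AMC I: 4.2·78/(10 − 0.058·78) → (1638/5) ÷ (1369/250) = 81900/1369 ≈ 59.825
S = 1000/(81900/1369) − 10 = 5500/819 in ≈ 6.716 in
Initial abstraction Ia = S/5 = (5500/819)/5 = 1100/819 ≈ 1.343 in
P − Ia = 7.090 − 1.343 = 470671/81900 ≈ 5.747 in (> 0, runoff occurs)
Q: (470671/81900)² ÷ (1020671/81900) = 221531190241/83592954900 in (≈ 2.650 in)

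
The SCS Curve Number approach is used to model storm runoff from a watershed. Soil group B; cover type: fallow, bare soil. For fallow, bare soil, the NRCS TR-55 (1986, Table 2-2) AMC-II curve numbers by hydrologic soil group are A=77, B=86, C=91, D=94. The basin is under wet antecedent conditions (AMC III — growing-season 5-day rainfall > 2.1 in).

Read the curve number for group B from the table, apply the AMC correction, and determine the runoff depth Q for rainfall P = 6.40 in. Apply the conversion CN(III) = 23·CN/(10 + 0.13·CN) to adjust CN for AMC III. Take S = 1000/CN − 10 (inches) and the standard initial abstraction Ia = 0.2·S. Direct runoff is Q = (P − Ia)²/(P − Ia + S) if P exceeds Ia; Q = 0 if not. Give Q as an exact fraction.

NRCS table: fallow, bare soil, soil group B → CN(II) = 86
Wet (AMC III): CN(III) = 23·86/(10 + 0.13·86) = 1978/(1059/50) = 98900/1059 ≈ 93.390
Retention S: 1000/CN − 10 with CN=93.390 → S = 700/989 ≈ 0.708 in
Ia = 0.2S: 0.2·0.708 = 0.142 in (exactly 140/989)
Since P=6.400 > Ia=0.142: effective rainfall P−Ia = 30948/4945 in
Q: (30948/4945)² ÷ (34448/4945) = 59861169/10646585 in (≈ 5.623 in)

Q = 59861169/10646585 in ≈ 5.623 in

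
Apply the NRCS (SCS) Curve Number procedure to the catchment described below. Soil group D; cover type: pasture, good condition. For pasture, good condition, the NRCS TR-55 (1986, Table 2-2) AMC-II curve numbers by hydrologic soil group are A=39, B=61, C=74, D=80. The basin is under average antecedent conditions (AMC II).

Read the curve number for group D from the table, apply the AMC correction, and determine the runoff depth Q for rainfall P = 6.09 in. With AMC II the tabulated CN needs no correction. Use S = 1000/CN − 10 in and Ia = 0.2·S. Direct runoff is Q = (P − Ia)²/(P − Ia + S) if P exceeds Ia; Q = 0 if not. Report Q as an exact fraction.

NRCS table: pasture, good condition, soil group D → CN(II) = 80
CN(II) = 80; AMC II needs no correction.
Retention S: 1000/CN − 10 with CN=80.000 → S = 5/2 ≈ 2.500 in
Ia = 0.2S: 0.2·2.500 = 0.500 in (exactly 1/2)
P − Ia = 6.090 − 0.500 = 559/100 ≈ 5.590 in (> 0, runoff occurs)
Q = (559/100)²/((559/100) + 5/2) = (312481/10000)/(809/100) = 312481/80900 in ≈ 3.863 in

Q = 312481/80900 in ≈ 3.863 in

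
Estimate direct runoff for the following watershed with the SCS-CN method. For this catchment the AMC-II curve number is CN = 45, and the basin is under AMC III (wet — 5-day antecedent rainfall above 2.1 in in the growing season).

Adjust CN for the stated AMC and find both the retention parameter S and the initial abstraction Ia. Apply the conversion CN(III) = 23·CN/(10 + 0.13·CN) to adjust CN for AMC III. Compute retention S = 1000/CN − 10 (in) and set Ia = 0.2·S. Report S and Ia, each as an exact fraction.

Wet (AMC III): CN(III) = 23·45/(10 + 0.13·45) = 1035/(317/20) = 20700/317 ≈ 65.300
S = 1000/(20700/317) − 10 = 1100/207 in ≈ 5.314 in
Ia = 0.2S: 0.2·5.314 = 1.063 in (exactly 220/207)

S = 1100/207 in ≈ 5.314 in; Ia = 220/207 in ≈ 1.063 in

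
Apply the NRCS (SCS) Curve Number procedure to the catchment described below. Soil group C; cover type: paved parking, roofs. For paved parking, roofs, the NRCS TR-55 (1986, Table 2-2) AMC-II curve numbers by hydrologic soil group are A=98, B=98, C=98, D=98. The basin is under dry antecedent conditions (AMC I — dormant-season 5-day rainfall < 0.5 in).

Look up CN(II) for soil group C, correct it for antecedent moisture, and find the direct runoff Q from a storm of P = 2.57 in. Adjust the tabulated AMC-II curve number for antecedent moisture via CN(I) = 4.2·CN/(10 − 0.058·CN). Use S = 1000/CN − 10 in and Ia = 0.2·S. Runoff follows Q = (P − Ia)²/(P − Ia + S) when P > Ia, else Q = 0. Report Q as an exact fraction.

Q = 64746329209/31328213700 in ≈ 2.067 in

NRCS table: paved parking, roofs, soil group C → CN(II) = 98
Adjust CN=98 to AMC I: 4.2·98/(10 − 0.058·98) → (2058/5) ÷ (1079/250) = 102900/1079 ≈ 95.366
Retention S: 1000/CN − 10 with CN=95.366 → S = 500/1029 ≈ 0.486 in
Ia = 0.2S: 0.2·0.486 = 0.097 in (exactly 100/1029)
Excess rainfall: 2.570 − 0.097 = 2.473 in; P > Ia so Q > 0
Q: (254453/102900)² ÷ (304453/102900) = 64746329209/31328213700 in (≈ 2.067 in)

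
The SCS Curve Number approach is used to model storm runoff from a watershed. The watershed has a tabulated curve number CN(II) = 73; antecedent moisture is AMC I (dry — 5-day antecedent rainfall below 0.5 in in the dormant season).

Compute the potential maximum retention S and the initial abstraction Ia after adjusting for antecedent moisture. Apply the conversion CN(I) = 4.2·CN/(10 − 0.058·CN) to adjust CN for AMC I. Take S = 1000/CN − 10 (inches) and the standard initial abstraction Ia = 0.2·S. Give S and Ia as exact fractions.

Dry (AMC I): CN(I) = 4.2·73/(10 − 0.058·73) = (1533/5)/(2883/500) = 51100/961 ≈ 53.174
S = 1000/(51100/961) − 10 = 4500/511 in ≈ 8.806 in
Ia = 0.2S: 0.2·8.806 = 1.761 in (exactly 900/511)

S = 4500/511 in ≈ 8.806 in; Ia = 900/511 in ≈ 1.761 in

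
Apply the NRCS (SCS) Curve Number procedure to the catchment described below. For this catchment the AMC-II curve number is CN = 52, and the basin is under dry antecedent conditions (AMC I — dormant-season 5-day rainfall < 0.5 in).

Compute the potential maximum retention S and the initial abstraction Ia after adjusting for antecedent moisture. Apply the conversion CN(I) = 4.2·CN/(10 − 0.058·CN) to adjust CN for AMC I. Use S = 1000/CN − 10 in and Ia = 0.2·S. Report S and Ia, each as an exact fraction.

S = 2000/91 in ≈ 21.978 in; Ia = 400/91 in ≈ 4.396 in

CN(I) from CN(II)=52: (4.2·52)/(10 − 0.058·52) = 9100/291 ≈ 31.271
S = 1000/(9100/291) − 10 = 2000/91 in ≈ 21.978 in
Ia = 0.2·(2000/91) = 400/91 in ≈ 4.396 in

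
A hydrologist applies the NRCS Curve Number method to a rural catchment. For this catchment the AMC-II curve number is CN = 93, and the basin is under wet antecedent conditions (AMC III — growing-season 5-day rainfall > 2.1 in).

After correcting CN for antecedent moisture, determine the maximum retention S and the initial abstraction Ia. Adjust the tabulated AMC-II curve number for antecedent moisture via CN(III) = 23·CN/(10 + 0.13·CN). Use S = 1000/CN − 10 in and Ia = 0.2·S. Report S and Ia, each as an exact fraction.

Wet (AMC III): CN(III) = 23·93/(10 + 0.13·93) = 2139/(2209/100) = 213900/2209 ≈ 96.831
Max retention: S = 1000/(213900/2209) − 10 = 700/2139 in (≈ 0.327 in)
Ia = 0.2·(700/2139) = 140/2139 in ≈ 0.065 in

S = 700/2139 in ≈ 0.327 in; Ia = 140/2139 in ≈ 0.065 in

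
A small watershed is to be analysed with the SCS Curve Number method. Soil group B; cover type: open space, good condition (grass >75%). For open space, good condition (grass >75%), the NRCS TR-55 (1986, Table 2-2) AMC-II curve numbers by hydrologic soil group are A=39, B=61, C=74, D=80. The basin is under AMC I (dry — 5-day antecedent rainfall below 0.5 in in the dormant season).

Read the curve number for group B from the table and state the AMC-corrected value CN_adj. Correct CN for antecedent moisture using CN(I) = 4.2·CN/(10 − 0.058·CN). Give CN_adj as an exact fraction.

NRCS table: open space, good condition (grass >75%), soil group B → CN(II) = 61
CN(I) from CN(II)=61: (4.2·61)/(10 − 0.058·61) = 42700/1077 ≈ 39.647

CN_adj = 42700/1077 ≈ 39.647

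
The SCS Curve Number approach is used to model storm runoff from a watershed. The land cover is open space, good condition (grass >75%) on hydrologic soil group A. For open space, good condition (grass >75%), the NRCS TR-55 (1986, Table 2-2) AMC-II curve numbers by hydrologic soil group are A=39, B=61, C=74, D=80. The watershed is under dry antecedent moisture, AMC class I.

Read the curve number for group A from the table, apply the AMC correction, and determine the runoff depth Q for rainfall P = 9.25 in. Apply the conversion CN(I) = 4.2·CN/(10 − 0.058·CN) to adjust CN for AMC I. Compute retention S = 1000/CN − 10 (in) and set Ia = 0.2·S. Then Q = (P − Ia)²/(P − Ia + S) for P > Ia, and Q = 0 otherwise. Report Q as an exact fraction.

Q = 34845409/419010228 in ≈ 0.083 in

NRCS table: open space, good condition (grass >75%), soil group A → CN(II) = 39
Dry (AMC I): CN(I) = 4.2·39/(10 − 0.058·39) = (819/5)/(3869/500) = 81900/3869 ≈ 21.168
S = 1000/(81900/3869) − 10 = 30500/819 in ≈ 37.241 in
Ia = 0.2S: 0.2·37.241 = 7.448 in (exactly 6100/819)
P − Ia = 9.250 − 7.448 = 5903/3276 ≈ 1.802 in (> 0, runoff occurs)
Runoff Q = (P−Ia)²/(P−Ia+S) = (1.802)²/(1.802+37.241) = 34845409/419010228 ≈ 0.083 in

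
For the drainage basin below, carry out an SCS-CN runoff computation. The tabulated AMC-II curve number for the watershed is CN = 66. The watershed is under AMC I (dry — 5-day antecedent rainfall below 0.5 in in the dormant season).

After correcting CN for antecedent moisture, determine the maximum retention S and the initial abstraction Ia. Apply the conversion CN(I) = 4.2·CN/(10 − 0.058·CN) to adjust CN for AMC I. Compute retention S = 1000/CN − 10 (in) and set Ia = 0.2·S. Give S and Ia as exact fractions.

S = 8500/693 in ≈ 12.266 in; Ia = 1700/693 in ≈ 2.453 in

Adjust CN=66 to AMC I: 4.2·66/(10 − 0.058·66) → (1386/5) ÷ (1543/250) = 69300/1543 ≈ 44.913
Max retention: S = 1000/(69300/1543) − 10 = 8500/693 in (≈ 12.266 in)
Ia = 0.2S: 0.2·12.266 = 2.453 in (exactly 1700/693)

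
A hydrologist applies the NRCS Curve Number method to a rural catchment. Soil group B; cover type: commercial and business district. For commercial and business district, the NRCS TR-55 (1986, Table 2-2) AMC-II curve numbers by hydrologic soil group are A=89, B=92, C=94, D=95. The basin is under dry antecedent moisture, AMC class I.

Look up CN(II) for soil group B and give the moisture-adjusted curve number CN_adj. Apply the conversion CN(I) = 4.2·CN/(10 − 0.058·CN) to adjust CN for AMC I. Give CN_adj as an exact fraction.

NRCS table: commercial and business district, soil group B → CN(II) = 92
Adjust CN=92 to AMC I: 4.2·92/(10 − 0.058·92) → (1932/5) ÷ (583/125) = 48300/583 ≈ 82.847

CN_adj = 48300/583 ≈ 82.847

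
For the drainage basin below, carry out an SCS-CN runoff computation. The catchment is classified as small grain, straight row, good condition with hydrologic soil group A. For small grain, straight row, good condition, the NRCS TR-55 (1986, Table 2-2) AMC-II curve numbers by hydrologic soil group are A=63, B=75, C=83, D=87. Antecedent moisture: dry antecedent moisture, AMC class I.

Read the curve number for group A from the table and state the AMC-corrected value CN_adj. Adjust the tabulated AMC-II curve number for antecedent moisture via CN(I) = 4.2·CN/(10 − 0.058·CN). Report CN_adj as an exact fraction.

CN_adj = 132300/3173 ≈ 41.696

NRCS table: small grain, straight row, good condition, soil group A → CN(II) = 63
CN(I) from CN(II)=63: (4.2·63)/(10 − 0.058·63) = 132300/3173 ≈ 41.696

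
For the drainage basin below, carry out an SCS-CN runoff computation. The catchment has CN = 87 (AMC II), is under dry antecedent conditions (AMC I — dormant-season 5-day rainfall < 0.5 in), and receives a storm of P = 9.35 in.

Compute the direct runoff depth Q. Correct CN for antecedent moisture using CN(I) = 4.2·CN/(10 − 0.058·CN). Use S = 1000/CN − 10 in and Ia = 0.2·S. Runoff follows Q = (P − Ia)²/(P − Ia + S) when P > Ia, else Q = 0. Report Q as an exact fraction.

Q = 99634291201/16284014460 in ≈ 6.119 in

CN(I) from CN(II)=87: (4.2·87)/(10 − 0.058·87) = 182700/2477 ≈ 73.759
Retention S: 1000/CN − 10 with CN=73.759 → S = 6500/1827 ≈ 3.558 in
Ia = 0.2·(6500/1827) = 1300/1827 in ≈ 0.712 in
Excess rainfall: 9.350 − 0.712 = 8.638 in; P > Ia so Q > 0
Q = (315649/36540)²/((315649/36540) + 6500/1827) = (99634291201/1335171600)/(445649/36540) = 99634291201/16284014460 in ≈ 6.119 in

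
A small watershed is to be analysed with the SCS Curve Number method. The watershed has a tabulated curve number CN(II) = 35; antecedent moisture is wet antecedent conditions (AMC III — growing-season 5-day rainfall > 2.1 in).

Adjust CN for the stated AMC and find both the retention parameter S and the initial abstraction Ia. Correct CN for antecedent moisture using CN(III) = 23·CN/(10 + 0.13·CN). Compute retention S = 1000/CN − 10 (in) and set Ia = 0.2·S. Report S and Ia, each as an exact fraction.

S = 1300/161 in ≈ 8.075 in; Ia = 260/161 in ≈ 1.615 in

CN(III) from CN(II)=35: (23·35)/(10 + 0.13·35) = 16100/291 ≈ 55.326
S = 1000/(16100/291) − 10 = 1300/161 in ≈ 8.075 in
Ia = 0.2·(1300/161) = 260/161 in ≈ 1.615 in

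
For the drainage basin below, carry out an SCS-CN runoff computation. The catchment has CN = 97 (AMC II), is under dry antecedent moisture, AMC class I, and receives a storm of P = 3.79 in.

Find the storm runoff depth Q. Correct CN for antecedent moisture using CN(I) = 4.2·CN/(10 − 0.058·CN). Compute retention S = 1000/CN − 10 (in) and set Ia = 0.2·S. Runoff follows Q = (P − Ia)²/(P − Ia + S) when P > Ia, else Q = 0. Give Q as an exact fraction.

Q = 61177570281/20189453900 in ≈ 3.030 in

CN(I) from CN(II)=97: (4.2·97)/(10 − 0.058·97) = 67900/729 ≈ 93.141
S = 1000/(67900/729) − 10 = 500/679 in ≈ 0.736 in
Ia = 0.2S: 0.2·0.736 = 0.147 in (exactly 100/679)
Excess rainfall: 3.790 − 0.147 = 3.643 in; P > Ia so Q > 0
Q: (247341/67900)² ÷ (297341/67900) = 61177570281/20189453900 in (≈ 3.030 in)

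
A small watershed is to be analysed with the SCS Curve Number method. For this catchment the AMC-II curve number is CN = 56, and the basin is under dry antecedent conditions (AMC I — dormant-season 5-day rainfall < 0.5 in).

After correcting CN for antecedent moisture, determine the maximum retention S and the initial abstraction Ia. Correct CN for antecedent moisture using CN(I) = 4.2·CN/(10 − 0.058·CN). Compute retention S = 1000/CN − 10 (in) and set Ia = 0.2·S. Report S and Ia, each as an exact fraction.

CN(I) from CN(II)=56: (4.2·56)/(10 − 0.058·56) = 7350/211 ≈ 34.834
Retention S: 1000/CN − 10 with CN=34.834 → S = 2750/147 ≈ 18.707 in
Ia = 0.2S: 0.2·18.707 = 3.741 in (exactly 550/147)

S = 2750/147 in ≈ 18.707 in; Ia = 550/147 in ≈ 3.741 in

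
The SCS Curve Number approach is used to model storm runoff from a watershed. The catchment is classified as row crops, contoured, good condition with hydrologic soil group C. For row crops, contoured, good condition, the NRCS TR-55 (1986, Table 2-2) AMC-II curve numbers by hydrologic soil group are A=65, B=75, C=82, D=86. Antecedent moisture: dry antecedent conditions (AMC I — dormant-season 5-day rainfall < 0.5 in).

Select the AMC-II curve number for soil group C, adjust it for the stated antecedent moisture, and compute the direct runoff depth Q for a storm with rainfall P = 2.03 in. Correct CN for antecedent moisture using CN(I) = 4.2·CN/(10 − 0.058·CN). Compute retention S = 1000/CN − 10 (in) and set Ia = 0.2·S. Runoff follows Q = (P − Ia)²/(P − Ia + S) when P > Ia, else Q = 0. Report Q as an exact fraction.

NRCS table: row crops, contoured, good condition, soil group C → CN(II) = 82
CN(I) from CN(II)=82: (4.2·82)/(10 − 0.058·82) = 28700/437 ≈ 65.675
Max retention: S = 1000/(28700/437) − 10 = 1500/287 in (≈ 5.226 in)
Ia = 0.2S: 0.2·5.226 = 1.045 in (exactly 300/287)
Excess rainfall: 2.030 − 1.045 = 0.985 in; P > Ia so Q > 0
Runoff Q = (P−Ia)²/(P−Ia+S) = (0.985)²/(0.985+5.226) = 798684121/5116090700 ≈ 0.156 in

Q = 798684121/5116090700 in ≈ 0.156 in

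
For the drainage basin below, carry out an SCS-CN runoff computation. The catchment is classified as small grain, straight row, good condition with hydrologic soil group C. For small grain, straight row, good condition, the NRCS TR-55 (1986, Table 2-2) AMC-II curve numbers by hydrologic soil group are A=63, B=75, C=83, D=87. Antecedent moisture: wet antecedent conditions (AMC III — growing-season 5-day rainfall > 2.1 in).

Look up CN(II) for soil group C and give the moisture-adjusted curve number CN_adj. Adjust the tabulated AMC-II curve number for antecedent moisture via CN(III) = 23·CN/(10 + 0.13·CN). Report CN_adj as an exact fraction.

CN_adj = 190900/2079 ≈ 91.823

NRCS table: small grain, straight row, good condition, soil group C → CN(II) = 83
CN(III) from CN(II)=83: (23·83)/(10 + 0.13·83) = 190900/2079 ≈ 91.823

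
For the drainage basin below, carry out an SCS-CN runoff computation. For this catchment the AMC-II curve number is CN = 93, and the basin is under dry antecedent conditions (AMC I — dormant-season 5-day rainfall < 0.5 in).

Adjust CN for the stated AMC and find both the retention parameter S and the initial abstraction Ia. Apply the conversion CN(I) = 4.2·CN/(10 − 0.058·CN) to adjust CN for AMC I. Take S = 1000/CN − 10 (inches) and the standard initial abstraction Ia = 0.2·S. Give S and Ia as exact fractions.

Dry (AMC I): CN(I) = 4.2·93/(10 − 0.058·93) = (1953/5)/(2303/500) = 27900/329 ≈ 84.802
Retention S: 1000/CN − 10 with CN=84.802 → S = 500/279 ≈ 1.792 in
Ia = 0.2S: 0.2·1.792 = 0.358 in (exactly 100/279)

S = 500/279 in ≈ 1.792 in; Ia = 100/279 in ≈ 0.358 in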